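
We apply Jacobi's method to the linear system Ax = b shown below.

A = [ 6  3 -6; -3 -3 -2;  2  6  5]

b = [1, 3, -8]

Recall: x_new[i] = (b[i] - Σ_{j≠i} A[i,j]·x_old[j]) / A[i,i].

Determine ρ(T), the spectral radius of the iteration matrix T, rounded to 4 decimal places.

1.3094

Write A = D+L+U with D = diag(6, -3, 5).
Jacobi T = -D⁻¹(L+U): T[2,1] = -(6)/(5) = -1.2000; T[2,2] = 0.
  T[0,:] = [+0.0000 -0.5000 +1.0000]
  T[1,:] = [-1.0000 +0.0000 -0.6667]
  T[2,:] = [-0.4000 -1.2000 +0.0000]
|eigenvalues of T|: 1.3094, 0.9026, 0.9026.
ρ(T) = max|λ| = 1.3094; 1.3094 > 1 ⇒ diverges.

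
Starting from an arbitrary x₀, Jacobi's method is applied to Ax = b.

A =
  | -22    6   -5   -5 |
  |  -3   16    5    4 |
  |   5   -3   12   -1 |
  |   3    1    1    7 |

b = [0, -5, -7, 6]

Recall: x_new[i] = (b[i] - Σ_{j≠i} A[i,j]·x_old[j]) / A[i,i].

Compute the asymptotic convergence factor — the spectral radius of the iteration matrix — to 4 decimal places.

0.5661

Diagonal D = diag(-22, 16, 12, 7); L, U strict lower/upper.
Jacobi: T = -D⁻¹(L+U), T[1,0] = -(-3)/(16) = +0.1875; T[1,1] = 0.
  T[0,:] = [+0.0000 +0.2727 -0.2273 -0.2273]
  T[1,:] = [+0.1875 +0.0000 -0.3125 -0.2500]
  T[2,:] = [-0.4167 +0.2500 +0.0000 +0.0833]
  T[3,:] = [-0.4286 -0.1429 -0.1429 +0.0000]
eigenvalue magnitudes: 0.5661, 0.3083, 0.3083, 0.0742.
spectral radius ρ = 0.5661; 0.5661 < 1, so it converges for any x₀.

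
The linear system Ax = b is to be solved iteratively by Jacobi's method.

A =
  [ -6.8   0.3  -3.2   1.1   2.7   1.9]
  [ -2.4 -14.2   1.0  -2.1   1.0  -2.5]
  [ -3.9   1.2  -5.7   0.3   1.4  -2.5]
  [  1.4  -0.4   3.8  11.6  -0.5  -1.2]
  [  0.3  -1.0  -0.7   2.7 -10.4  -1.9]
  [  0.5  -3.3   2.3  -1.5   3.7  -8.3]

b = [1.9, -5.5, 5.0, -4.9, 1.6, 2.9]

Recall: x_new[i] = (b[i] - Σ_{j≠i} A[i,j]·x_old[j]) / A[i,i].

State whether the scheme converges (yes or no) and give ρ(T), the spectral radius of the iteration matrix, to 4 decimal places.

Diagonal D = diag(-6.8, -14.2, -5.7, 11.6, -10.4, -8.3); L, U strict lower/upper.
Jacobi T = -D⁻¹(L+U): T[5,2] = -(2.3)/(-8.3) = +0.2771; T[5,5] = 0.
  T[0,:] = [+0.0000  +0.0441  -0.4706  +0.1618  +0.3971  +0.2794]
  T[1,:] = [-0.1690  +0.0000  +0.0704  -0.1479  +0.0704  -0.1761]
  T[2,:] = [-0.6842  +0.2105  +0.0000  +0.0526  +0.2456  -0.4386]
  T[3,:] = [-0.1207  +0.0345  -0.3276  +0.0000  +0.0431  +0.1034]
  T[4,:] = [+0.0288  -0.0962  -0.0673  +0.2596  +0.0000  -0.1827]
  T[5,:] = [+0.0602  -0.3976  +0.2771  -0.1807  +0.4458  +0.0000]
|roots of det(T-λI)|: 0.6643, 0.4794, 0.4794, 0.4761, 0.2974, 0.0800.
ρ(T) = max|λ| = 0.6643; 0.6643 < 1, so it converges for any x₀.

yes, ρ = 0.6643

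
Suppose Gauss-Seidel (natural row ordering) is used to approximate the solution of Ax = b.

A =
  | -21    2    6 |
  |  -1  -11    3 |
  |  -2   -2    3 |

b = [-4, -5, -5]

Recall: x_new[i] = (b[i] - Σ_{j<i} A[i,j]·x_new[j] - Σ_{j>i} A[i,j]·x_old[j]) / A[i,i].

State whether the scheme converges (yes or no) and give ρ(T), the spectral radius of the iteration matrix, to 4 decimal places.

Write A = D+L+U with D = diag(-21, -11, 3).
Gauss-Seidel: T = -(D+L)⁻¹U, row 0 first, T[0,1] = -(2)/(-21) = +0.0952; later rows by forward substitution.
  T[0,:] = [+0.0000, +0.0952, +0.2857]
  T[1,:] = [+0.0000, -0.0087, +0.2468]
  T[2,:] = [+0.0000, +0.0577, +0.3550]
|λ(T)| sorted: 0.3906, 0.0443, 0.0000.
spectral radius ρ = 0.3906; 0.3906 < 1, so it converges for any x₀.

yes, ρ = 0.3906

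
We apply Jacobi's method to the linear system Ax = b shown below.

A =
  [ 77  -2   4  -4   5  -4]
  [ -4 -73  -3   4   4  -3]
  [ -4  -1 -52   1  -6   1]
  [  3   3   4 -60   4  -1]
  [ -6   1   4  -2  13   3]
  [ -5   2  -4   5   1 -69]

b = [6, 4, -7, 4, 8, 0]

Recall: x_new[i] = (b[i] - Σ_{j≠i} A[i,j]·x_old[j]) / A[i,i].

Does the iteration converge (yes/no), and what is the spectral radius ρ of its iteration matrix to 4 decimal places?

yes, ρ = 0.2233

Let D = diag(77, -73, -52, -60, 13, -69); L, U the strict triangles.
Jacobi: T = -D⁻¹(L+U), T[5,2] = -(-4)/(-69) = -0.0580; T[5,5] = 0.
  T[0,:] = [+0.0000, +0.0260, -0.0519, +0.0519, -0.0649, +0.0519]
  T[1,:] = [-0.0548, +0.0000, -0.0411, +0.0548, +0.0548, -0.0411]
  T[2,:] = [-0.0769, -0.0192, +0.0000, +0.0192, -0.1154, +0.0192]
  T[3,:] = [+0.0500, +0.0500, +0.0667, +0.0000, +0.0667, -0.0167]
  T[4,:] = [+0.4615, -0.0769, -0.3077, +0.1538, +0.0000, -0.2308]
  T[5,:] = [-0.0725, +0.0290, -0.0580, +0.0725, +0.0145, +0.0000]
|roots of det(T-λI)|: 0.2233, 0.1713, 0.1713, 0.1675, 0.0466, 0.0097.
ρ = 0.2233; 0.2233 < 1, so it converges for any x₀.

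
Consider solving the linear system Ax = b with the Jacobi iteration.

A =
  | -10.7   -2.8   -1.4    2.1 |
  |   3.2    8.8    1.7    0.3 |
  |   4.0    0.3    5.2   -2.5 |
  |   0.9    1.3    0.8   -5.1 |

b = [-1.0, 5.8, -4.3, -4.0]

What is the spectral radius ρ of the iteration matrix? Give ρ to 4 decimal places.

Write A = D+L+U with D = diag(-10.7, 8.8, 5.2, -5.1).
Jacobi T = -D⁻¹(L+U): T[3,2] = -(0.8)/(-5.1) = +0.1569; T[3,3] = 0.
  T[0,:] = [+0.0000, -0.2617, -0.1308, +0.1963]
  T[1,:] = [-0.3636, +0.0000, -0.1932, -0.0341]
  T[2,:] = [-0.7692, -0.0577, +0.0000, +0.4808]
  T[3,:] = [+0.1765, +0.2549, +0.1569, +0.0000]
|eigenvalues of T|: 0.7034, 0.3318, 0.3318, 0.1342.
ρ = 0.7034; 0.7034 < 1, so it converges for any x₀.

0.7034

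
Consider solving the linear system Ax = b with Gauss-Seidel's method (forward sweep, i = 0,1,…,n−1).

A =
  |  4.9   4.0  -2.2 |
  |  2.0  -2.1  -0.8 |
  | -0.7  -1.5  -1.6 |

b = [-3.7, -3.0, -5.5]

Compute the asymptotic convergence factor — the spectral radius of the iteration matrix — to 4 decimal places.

0.8593

A = D + L + U where D = diag(4.9, -2.1, -1.6).
T_GS = -(D+L)⁻¹U: row 0 first, T[0,2] = -(-2.2)/(4.9) = +0.4490; later rows by forward substitution.
  T[0,:] = [+0.0000, -0.8163, +0.4490]
  T[1,:] = [+0.0000, -0.7775, +0.0466]
  T[2,:] = [+0.0000, +1.0860, -0.2402]
|eigenvalues of T|: 0.8593, 0.1583, 0.0000.
ρ = 0.8593; 0.8593 < 1, so it converges for any x₀.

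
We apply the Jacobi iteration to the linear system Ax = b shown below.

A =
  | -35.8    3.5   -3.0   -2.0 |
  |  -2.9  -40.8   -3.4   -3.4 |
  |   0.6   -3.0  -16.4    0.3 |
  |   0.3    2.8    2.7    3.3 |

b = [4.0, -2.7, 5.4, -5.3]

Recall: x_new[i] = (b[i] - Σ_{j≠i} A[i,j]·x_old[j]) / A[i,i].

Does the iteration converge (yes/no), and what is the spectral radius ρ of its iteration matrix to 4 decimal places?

Split A = D + L + U, D = diag(-35.8, -40.8, -16.4, 3.3).
Jacobi: T = -D⁻¹(L+U), T[0,1] = -(3.5)/(-35.8) = +0.0978; T[0,0] = 0.
  T[0,:] = [+0.0000 +0.0978 -0.0838 -0.0559]
  T[1,:] = [-0.0711 +0.0000 -0.0833 -0.0833]
  T[2,:] = [+0.0366 -0.1829 +0.0000 +0.0183]
  T[3,:] = [-0.0909 -0.8485 -0.8182 +0.0000]
eigenvalue magnitudes: 0.3357, 0.1532, 0.1532, 0.0972.
ρ(T) = max|λ| = 0.3357; 0.3357 < 1 ⇒ converges.

yes, ρ = 0.3357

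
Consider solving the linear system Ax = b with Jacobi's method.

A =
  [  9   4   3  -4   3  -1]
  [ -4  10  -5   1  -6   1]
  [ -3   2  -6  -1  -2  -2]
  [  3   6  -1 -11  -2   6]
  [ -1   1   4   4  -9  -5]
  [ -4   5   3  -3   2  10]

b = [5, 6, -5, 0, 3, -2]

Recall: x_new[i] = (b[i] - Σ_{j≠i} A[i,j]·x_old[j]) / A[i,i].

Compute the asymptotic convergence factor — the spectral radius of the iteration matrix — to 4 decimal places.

1.1509

Let D = diag(9, 10, -6, -11, -9, 10); L, U the strict triangles.
Jacobi T = -D⁻¹(L+U): T[5,4] = -(2)/(10) = -0.2000; T[5,5] = 0.
  T[0,:] = [+0.0000 -0.4444 -0.3333 +0.4444 -0.3333 +0.1111]
  T[1,:] = [+0.4000 +0.0000 +0.5000 -0.1000 +0.6000 -0.1000]
  T[2,:] = [-0.5000 +0.3333 +0.0000 -0.1667 -0.3333 -0.3333]
  T[3,:] = [+0.2727 +0.5455 -0.0909 +0.0000 -0.1818 +0.5455]
  T[4,:] = [-0.1111 +0.1111 +0.4444 +0.4444 +0.0000 -0.5556]
  T[5,:] = [+0.4000 -0.5000 -0.3000 +0.3000 -0.2000 +0.0000]
|eigenvalues of T|: 1.1509, 0.9384, 0.9384, 0.2039, 0.1696, 0.1696.
ρ(T) = max|λ| = 1.1509; 1.1509 > 1, so it fails to converge.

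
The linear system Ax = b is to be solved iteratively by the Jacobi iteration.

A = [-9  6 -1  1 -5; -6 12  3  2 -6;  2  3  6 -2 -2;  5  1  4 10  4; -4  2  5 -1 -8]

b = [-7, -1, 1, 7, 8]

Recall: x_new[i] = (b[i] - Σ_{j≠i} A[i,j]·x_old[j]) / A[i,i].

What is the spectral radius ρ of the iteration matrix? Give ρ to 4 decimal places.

Write A = D+L+U with D = diag(-9, 12, 6, 10, -8).
Jacobi T = -D⁻¹(L+U): T[4,3] = -(-1)/(-8) = -0.1250; T[4,4] = 0.
  T[0,:] = [+0.0000, +0.6667, -0.1111, +0.1111, -0.5556]
  T[1,:] = [+0.5000, +0.0000, -0.2500, -0.1667, +0.5000]
  T[2,:] = [-0.3333, -0.5000, +0.0000, +0.3333, +0.3333]
  T[3,:] = [-0.5000, -0.1000, -0.4000, +0.0000, -0.4000]
  T[4,:] = [-0.5000, +0.2500, +0.6250, -0.1250, +0.0000]
|eigenvalues of T|: 1.1200, 0.8234, 0.5447, 0.4014, 0.4014.
spectral radius ρ = 1.1200; 1.1200 > 1, so it fails to converge.

1.1200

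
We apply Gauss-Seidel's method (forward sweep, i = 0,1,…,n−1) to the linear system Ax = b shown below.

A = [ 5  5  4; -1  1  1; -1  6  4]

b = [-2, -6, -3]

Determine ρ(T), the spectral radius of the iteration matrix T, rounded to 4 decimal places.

1.6514

Split A = D + L + U, D = diag(5, 1, 4).
GS T = -(D+L)⁻¹U: row 0 first, T[0,2] = -(4)/(5) = -0.8000; later rows by forward substitution.
  T[0,:] = [+0.0000 -1.0000 -0.8000]
  T[1,:] = [+0.0000 -1.0000 -1.8000]
  T[2,:] = [+0.0000 +1.2500 +2.5000]
|eigenvalues of T|: 1.6514, 0.1514, 0.0000.
spectral radius ρ = 1.6514; 1.6514 > 1: divergent.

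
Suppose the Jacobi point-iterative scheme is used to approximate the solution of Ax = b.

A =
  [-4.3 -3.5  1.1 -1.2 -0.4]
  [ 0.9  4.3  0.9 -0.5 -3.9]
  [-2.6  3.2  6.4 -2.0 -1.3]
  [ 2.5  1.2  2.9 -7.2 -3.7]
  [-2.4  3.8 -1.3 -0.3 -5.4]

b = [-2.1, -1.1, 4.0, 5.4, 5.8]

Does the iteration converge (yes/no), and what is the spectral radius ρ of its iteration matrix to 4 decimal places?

no, ρ = 1.1756

Split A = D + L + U, D = diag(-4.3, 4.3, 6.4, -7.2, -5.4).
T_J = -D⁻¹(L+U): T[2,4] = -(-1.3)/(6.4) = +0.2031; T[2,2] = 0.
  T[0,:] = [+0.0000 -0.8140 +0.2558 -0.2791 -0.0930]
  T[1,:] = [-0.2093 +0.0000 -0.2093 +0.1163 +0.9070]
  T[2,:] = [+0.4062 -0.5000 +0.0000 +0.3125 +0.2031]
  T[3,:] = [+0.3472 +0.1667 +0.4028 +0.0000 -0.5139]
  T[4,:] = [-0.4444 +0.7037 -0.2407 -0.0556 +0.0000]
|λ(T)| sorted: 1.1756, 0.8360, 0.2849, 0.2849, 0.1437.
spectral radius ρ = 1.1756; 1.1756 > 1, so it fails to converge.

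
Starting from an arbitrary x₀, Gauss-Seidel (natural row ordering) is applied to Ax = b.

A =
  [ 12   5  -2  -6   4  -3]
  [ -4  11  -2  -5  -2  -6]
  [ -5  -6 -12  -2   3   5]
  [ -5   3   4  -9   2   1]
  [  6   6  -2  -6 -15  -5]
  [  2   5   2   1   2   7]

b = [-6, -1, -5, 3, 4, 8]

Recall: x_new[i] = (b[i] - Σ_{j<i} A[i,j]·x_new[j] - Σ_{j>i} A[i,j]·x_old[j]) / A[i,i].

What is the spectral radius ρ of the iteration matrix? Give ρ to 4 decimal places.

1.4269

Split A = D + L + U, D = diag(12, 11, -12, -9, -15, 7).
Gauss-Seidel: T = -(D+L)⁻¹U, row 0 first, T[0,1] = -(5)/(12) = -0.4167; later rows by forward substitution.
  T[0,:] = [+0.0000, -0.4167, +0.1667, +0.5000, -0.3333, +0.2500]
  T[1,:] = [+0.0000, -0.1515, +0.2424, +0.6364, +0.0606, +0.6364]
  T[2,:] = [+0.0000, +0.2494, -0.1907, -0.6932, +0.3586, -0.0057]
  T[3,:] = [+0.0000, +0.2918, -0.0965, -0.3737, +0.5870, +0.1818]
  T[4,:] = [+0.0000, -0.3772, +0.2277, +0.6965, -0.3917, -0.0508]
  T[5,:] = [+0.0000, +0.2221, -0.2176, -0.5449, -0.0224, -0.5358]
|eigenvalues of T|: 1.4269, 0.4814, 0.1374, 0.1374, 0.0206, 0.0000.
spectral radius ρ = 1.4269; 1.4269 > 1: divergent.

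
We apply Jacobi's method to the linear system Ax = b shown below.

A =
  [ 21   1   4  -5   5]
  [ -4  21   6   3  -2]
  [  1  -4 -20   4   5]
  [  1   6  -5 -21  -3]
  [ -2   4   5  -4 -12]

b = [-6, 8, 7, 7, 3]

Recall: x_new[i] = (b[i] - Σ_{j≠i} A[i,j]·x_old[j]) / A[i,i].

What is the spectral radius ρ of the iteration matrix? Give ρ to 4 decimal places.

Split A = D + L + U, D = diag(21, 21, -20, -21, -12).
T_J = -D⁻¹(L+U): T[1,0] = -(-4)/(21) = +0.1905; T[1,1] = 0.
  T[0,:] = [+0.0000  -0.0476  -0.1905  +0.2381  -0.2381]
  T[1,:] = [+0.1905  +0.0000  -0.2857  -0.1429  +0.0952]
  T[2,:] = [+0.0500  -0.2000  +0.0000  +0.2000  +0.2500]
  T[3,:] = [+0.0476  +0.2857  -0.2381  +0.0000  -0.1429]
  T[4,:] = [-0.1667  +0.3333  +0.4167  -0.3333  +0.0000]
moduli |λ_i(T)| = 0.5491, 0.4319, 0.2543, 0.2543, 0.0153.
ρ(T) = max|λ| = 0.5491; 0.5491 < 1: convergent.

0.5491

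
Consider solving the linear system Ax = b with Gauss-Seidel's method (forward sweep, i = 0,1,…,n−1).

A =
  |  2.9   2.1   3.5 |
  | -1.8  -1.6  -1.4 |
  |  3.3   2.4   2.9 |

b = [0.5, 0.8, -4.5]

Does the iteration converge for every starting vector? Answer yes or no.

A = D + L + U where D = diag(2.9, -1.6, 2.9).
Gauss-Seidel: T = -(D+L)⁻¹U, row 0 first, T[0,1] = -(2.1)/(2.9) = -0.7241; later rows by forward substitution.
  T[0,:] = [+0.0000  -0.7241  -1.2069]
  T[1,:] = [+0.0000  +0.8147  +0.4828]
  T[2,:] = [+0.0000  +0.1498  +0.9738]
|roots of det(T-λI)|: 1.1747, 0.6138, 0.0000.
ρ = 1.1747; 1.1747 > 1 ⇒ diverges.

no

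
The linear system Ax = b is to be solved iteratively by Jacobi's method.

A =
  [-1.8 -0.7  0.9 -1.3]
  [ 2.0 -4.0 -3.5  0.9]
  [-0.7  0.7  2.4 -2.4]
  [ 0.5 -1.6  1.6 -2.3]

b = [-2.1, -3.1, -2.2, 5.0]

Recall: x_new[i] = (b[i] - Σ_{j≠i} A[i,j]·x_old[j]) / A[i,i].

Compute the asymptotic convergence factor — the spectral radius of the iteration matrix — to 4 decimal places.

1.1368

Let D = diag(-1.8, -4, 2.4, -2.3); L, U the strict triangles.
Jacobi: T = -D⁻¹(L+U), T[1,3] = -(0.9)/(-4) = +0.2250; T[1,1] = 0.
  T[0,:] = [+0.0000, -0.3889, +0.5000, -0.7222]
  T[1,:] = [+0.5000, +0.0000, -0.8750, +0.2250]
  T[2,:] = [+0.2917, -0.2917, +0.0000, +1.0000]
  T[3,:] = [+0.2174, -0.6957, +0.6957, +0.0000]
eigenvalue magnitudes: 1.1368, 0.8228, 0.8228, 0.0239.
ρ = 1.1368; 1.1368 > 1 ⇒ diverges.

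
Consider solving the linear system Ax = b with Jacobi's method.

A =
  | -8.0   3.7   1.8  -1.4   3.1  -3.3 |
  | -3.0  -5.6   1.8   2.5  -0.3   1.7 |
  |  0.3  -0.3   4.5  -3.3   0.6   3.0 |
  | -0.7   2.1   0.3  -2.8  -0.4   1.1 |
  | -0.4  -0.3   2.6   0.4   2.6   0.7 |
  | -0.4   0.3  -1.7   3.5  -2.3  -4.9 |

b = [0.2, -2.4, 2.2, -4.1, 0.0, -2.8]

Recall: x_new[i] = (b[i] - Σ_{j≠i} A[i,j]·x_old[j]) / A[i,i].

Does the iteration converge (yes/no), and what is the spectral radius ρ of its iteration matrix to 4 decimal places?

no, ρ = 1.1266

A = D + L + U where D = diag(-8, -5.6, 4.5, -2.8, 2.6, -4.9).
Jacobi: T = -D⁻¹(L+U), T[5,3] = -(3.5)/(-4.9) = +0.7143; T[5,5] = 0.
  T[0,:] = [+0.0000  +0.4625  +0.2250  -0.1750  +0.3875  -0.4125]
  T[1,:] = [-0.5357  +0.0000  +0.3214  +0.4464  -0.0536  +0.3036]
  T[2,:] = [-0.0667  +0.0667  +0.0000  +0.7333  -0.1333  -0.6667]
  T[3,:] = [-0.2500  +0.7500  +0.1071  +0.0000  -0.1429  +0.3929]
  T[4,:] = [+0.1538  +0.1154  -1.0000  -0.1538  +0.0000  -0.2692]
  T[5,:] = [-0.0816  +0.0612  -0.3469  +0.7143  -0.4694  +0.0000]
moduli |λ_i(T)| = 1.1266, 0.8092, 0.8092, 0.4622, 0.4622, 0.1456.
ρ(T) = max|λ| = 1.1266; 1.1266 > 1, so it fails to converge.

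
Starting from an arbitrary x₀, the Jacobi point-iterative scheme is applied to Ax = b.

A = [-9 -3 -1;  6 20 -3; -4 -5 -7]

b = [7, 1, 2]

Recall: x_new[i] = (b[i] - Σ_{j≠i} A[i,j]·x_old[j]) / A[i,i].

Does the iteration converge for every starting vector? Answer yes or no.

yes

Write A = D+L+U with D = diag(-9, 20, -7).
T_J = -D⁻¹(L+U): T[2,0] = -(-4)/(-7) = -0.5714; T[2,2] = 0.
  T[0,:] = [+0.0000  -0.3333  -0.1111]
  T[1,:] = [-0.3000  +0.0000  +0.1500]
  T[2,:] = [-0.5714  -0.7143  +0.0000]
|roots of det(T-λI)|: 0.2718, 0.1667, 0.1051.
ρ = 0.2718; 0.2718 < 1: convergent.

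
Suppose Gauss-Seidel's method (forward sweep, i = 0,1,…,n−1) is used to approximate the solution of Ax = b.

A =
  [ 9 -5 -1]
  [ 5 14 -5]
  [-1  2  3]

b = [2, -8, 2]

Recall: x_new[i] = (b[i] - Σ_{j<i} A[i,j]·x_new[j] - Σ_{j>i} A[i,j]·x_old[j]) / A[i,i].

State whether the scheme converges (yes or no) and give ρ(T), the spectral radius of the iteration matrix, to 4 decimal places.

yes, ρ = 0.5042

A = D + L + U where D = diag(9, 14, 3).
GS T = -(D+L)⁻¹U: row 0 first, T[0,1] = -(-5)/(9) = +0.5556; later rows by forward substitution.
  T[0,:] = [+0.0000 +0.5556 +0.1111]
  T[1,:] = [+0.0000 -0.1984 +0.3175]
  T[2,:] = [+0.0000 +0.3175 -0.1746]
|roots of det(T-λI)|: 0.5042, 0.1312, 0.0000.
ρ = 0.5042; 0.5042 < 1, so it converges for any x₀.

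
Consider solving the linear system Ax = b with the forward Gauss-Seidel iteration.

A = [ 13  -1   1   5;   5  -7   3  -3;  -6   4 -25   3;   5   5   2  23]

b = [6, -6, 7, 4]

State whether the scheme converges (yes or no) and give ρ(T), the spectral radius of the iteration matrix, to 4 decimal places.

yes, ρ = 0.2366

Write A = D+L+U with D = diag(13, -7, -25, 23).
GS T = -(D+L)⁻¹U: row 0 first, T[0,1] = -(-1)/(13) = +0.0769; later rows by forward substitution.
  T[0,:] = [+0.0000, +0.0769, -0.0769, -0.3846]
  T[1,:] = [+0.0000, +0.0549, +0.3736, -0.7033]
  T[2,:] = [+0.0000, -0.0097, +0.0782, +0.0998]
  T[3,:] = [+0.0000, -0.0278, -0.0713, +0.2278]
|roots of det(T-λI)|: 0.2366, 0.1488, 0.0244, 0.0000.
spectral radius ρ = 0.2366; 0.2366 < 1: convergent.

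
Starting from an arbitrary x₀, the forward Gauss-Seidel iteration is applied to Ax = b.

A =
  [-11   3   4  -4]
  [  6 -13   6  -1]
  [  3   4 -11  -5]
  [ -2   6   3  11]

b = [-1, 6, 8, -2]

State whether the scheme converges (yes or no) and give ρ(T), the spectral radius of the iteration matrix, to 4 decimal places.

yes, ρ = 0.8793

Let D = diag(-11, -13, -11, 11); L, U the strict triangles.
T_GS = -(D+L)⁻¹U: row 0 first, T[0,3] = -(-4)/(-11) = -0.3636; later rows by forward substitution.
  T[0,:] = [+0.0000 +0.2727 +0.3636 -0.3636]
  T[1,:] = [+0.0000 +0.1259 +0.6294 -0.2448]
  T[2,:] = [+0.0000 +0.1202 +0.3280 -0.6427]
  T[3,:] = [+0.0000 -0.0518 -0.3666 +0.2427]
eigenvalue magnitudes: 0.8793, 0.2334, 0.0507, 0.0000.
ρ = 0.8793; 0.8793 < 1 ⇒ converges.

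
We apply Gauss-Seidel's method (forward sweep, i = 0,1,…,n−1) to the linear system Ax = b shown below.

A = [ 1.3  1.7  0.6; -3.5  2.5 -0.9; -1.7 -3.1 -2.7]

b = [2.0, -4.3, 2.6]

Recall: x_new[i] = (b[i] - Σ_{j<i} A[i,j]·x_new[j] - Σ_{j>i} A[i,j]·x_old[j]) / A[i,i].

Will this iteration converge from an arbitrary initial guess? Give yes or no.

no

Diagonal D = diag(1.3, 2.5, -2.7); L, U strict lower/upper.
GS T = -(D+L)⁻¹U: row 0 first, T[0,2] = -(0.6)/(1.3) = -0.4615; later rows by forward substitution.
  T[0,:] = [+0.0000  -1.3077  -0.4615]
  T[1,:] = [+0.0000  -1.8308  -0.2862]
  T[2,:] = [+0.0000  +2.9254  +0.6191]
eigenvalue magnitudes: 1.4203, 0.2087, 0.0000.
ρ(T) = max|λ| = 1.4203; 1.4203 > 1: divergent.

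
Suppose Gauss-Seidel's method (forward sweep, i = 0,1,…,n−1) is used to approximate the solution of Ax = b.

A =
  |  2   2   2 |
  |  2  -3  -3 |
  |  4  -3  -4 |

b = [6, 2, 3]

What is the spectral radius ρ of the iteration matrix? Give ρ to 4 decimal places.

1.2298

A = D + L + U where D = diag(2, -3, -4).
T_GS = -(D+L)⁻¹U: row 0 first, T[0,2] = -(2)/(2) = -1.0000; later rows by forward substitution.
  T[0,:] = [+0.0000 -1.0000 -1.0000]
  T[1,:] = [+0.0000 -0.6667 -1.6667]
  T[2,:] = [+0.0000 -0.5000 +0.2500]
|roots of det(T-λI)|: 1.2298, 0.8131, 0.0000.
ρ = 1.2298; 1.2298 > 1 ⇒ diverges.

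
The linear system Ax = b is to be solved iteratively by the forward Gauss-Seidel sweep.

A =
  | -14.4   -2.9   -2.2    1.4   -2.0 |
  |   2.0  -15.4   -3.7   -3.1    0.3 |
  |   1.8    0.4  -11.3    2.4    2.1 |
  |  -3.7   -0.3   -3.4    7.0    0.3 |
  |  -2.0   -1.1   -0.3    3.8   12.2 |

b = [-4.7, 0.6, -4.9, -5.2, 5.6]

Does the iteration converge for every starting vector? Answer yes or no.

Let D = diag(-14.4, -15.4, -11.3, 7, 12.2); L, U the strict triangles.
T_GS = -(D+L)⁻¹U: row 0 first, T[0,1] = -(-2.9)/(-14.4) = -0.2014; later rows by forward substitution.
  T[0,:] = [+0.0000 -0.2014 -0.1528 +0.0972 -0.1389]
  T[1,:] = [+0.0000 -0.0262 -0.2601 -0.1887 +0.0014]
  T[2,:] = [+0.0000 -0.0330 -0.0335 +0.2212 +0.1638]
  T[3,:] = [+0.0000 -0.1236 -0.1082 +0.1507 -0.0367]
  T[4,:] = [+0.0000 +0.0023 -0.0156 -0.0426 -0.0072]
eigenvalue magnitudes: 0.2502, 0.1665, 0.1665, 0.0104, 0.0000.
ρ(T) = max|λ| = 0.2502; 0.2502 < 1, so it converges for any x₀.

yes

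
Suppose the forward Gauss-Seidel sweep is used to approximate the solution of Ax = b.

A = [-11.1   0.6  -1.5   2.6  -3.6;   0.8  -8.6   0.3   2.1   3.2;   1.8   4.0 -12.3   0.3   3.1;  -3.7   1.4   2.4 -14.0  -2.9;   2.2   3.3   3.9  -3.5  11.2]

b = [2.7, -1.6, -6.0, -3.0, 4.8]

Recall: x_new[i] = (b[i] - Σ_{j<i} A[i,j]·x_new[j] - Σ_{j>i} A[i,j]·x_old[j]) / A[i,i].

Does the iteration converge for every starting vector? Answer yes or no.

Split A = D + L + U, D = diag(-11.1, -8.6, -12.3, -14, 11.2).
Gauss-Seidel: T = -(D+L)⁻¹U, row 0 first, T[0,4] = -(-3.6)/(-11.1) = -0.3243; later rows by forward substitution.
  T[0,:] = [+0.0000 +0.0541 -0.1351 +0.2342 -0.3243]
  T[1,:] = [+0.0000 +0.0050 +0.0223 +0.2660 +0.3419]
  T[2,:] = [+0.0000 +0.0095 -0.0125 +0.1452 +0.3158]
  T[3,:] = [+0.0000 -0.0121 +0.0358 -0.0104 -0.0331]
  T[4,:] = [+0.0000 -0.0192 +0.0355 -0.1782 -0.1573]
|λ(T)| sorted: 0.2356, 0.0650, 0.0650, 0.0019, 0.0000.
spectral radius ρ = 0.2356; 0.2356 < 1 ⇒ converges.

yes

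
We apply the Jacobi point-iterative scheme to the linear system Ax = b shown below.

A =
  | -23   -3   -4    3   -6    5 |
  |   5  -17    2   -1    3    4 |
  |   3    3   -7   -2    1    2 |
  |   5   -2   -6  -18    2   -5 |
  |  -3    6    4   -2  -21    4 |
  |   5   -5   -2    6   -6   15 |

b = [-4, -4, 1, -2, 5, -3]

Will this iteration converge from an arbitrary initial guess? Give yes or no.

yes

Split A = D + L + U, D = diag(-23, -17, -7, -18, -21, 15).
Jacobi T = -D⁻¹(L+U): T[1,3] = -(-1)/(-17) = -0.0588; T[1,1] = 0.
  T[0,:] = [+0.0000  -0.1304  -0.1739  +0.1304  -0.2609  +0.2174]
  T[1,:] = [+0.2941  +0.0000  +0.1176  -0.0588  +0.1765  +0.2353]
  T[2,:] = [+0.4286  +0.4286  +0.0000  -0.2857  +0.1429  +0.2857]
  T[3,:] = [+0.2778  -0.1111  -0.3333  +0.0000  +0.1111  -0.2778]
  T[4,:] = [-0.1429  +0.2857  +0.1905  -0.0952  +0.0000  +0.1905]
  T[5,:] = [-0.3333  +0.3333  +0.1333  -0.4000  +0.4000  +0.0000]
|λ(T)| sorted: 0.8695, 0.5383, 0.3988, 0.3988, 0.2959, 0.0396.
ρ = 0.8695; 0.8695 < 1 ⇒ converges.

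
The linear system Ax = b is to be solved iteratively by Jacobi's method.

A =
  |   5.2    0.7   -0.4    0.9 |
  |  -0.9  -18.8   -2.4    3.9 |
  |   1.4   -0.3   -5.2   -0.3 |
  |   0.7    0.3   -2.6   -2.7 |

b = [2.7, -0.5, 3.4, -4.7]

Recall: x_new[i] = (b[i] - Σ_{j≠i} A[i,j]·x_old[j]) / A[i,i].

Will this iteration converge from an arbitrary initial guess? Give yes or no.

Write A = D+L+U with D = diag(5.2, -18.8, -5.2, -2.7).
Jacobi T = -D⁻¹(L+U): T[0,1] = -(0.7)/(5.2) = -0.1346; T[0,0] = 0.
  T[0,:] = [+0.0000 -0.1346 +0.0769 -0.1731]
  T[1,:] = [-0.0479 +0.0000 -0.1277 +0.2074]
  T[2,:] = [+0.2692 -0.0577 +0.0000 -0.0577]
  T[3,:] = [+0.2593 +0.1111 -0.9630 +0.0000]
moduli |λ_i(T)| = 0.4677, 0.3195, 0.3195, 0.1547.
ρ(T) = max|λ| = 0.4677; 0.4677 < 1: convergent.

yes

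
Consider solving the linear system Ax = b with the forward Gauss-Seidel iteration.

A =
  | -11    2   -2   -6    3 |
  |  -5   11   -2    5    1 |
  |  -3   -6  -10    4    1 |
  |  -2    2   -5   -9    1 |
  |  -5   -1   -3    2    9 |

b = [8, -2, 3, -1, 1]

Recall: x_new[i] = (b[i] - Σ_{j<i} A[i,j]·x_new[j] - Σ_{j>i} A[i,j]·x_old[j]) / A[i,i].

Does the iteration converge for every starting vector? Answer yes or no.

Let D = diag(-11, 11, -10, -9, 9); L, U the strict triangles.
Gauss-Seidel: T = -(D+L)⁻¹U, row 0 first, T[0,4] = -(3)/(-11) = +0.2727; later rows by forward substitution.
  T[0,:] = [+0.0000, +0.1818, -0.1818, -0.5455, +0.2727]
  T[1,:] = [+0.0000, +0.0826, +0.0992, -0.7025, +0.0331]
  T[2,:] = [+0.0000, -0.1041, -0.0050, +0.9851, -0.0017]
  T[3,:] = [+0.0000, +0.0358, +0.0652, -0.5822, +0.0588]
  T[4,:] = [+0.0000, +0.0675, -0.1061, +0.0767, +0.1416]
eigenvalue magnitudes: 0.6502, 0.1415, 0.1415, 0.0627, 0.0000.
spectral radius ρ = 0.6502; 0.6502 < 1, so it converges for any x₀.

yes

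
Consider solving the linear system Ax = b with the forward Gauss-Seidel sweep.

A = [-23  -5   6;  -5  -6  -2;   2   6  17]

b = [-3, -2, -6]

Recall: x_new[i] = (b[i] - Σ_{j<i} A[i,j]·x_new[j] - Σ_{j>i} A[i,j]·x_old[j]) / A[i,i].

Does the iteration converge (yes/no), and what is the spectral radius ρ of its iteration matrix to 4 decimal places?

yes, ρ = 0.3180

Let D = diag(-23, -6, 17); L, U the strict triangles.
Gauss-Seidel: T = -(D+L)⁻¹U, row 0 first, T[0,1] = -(-5)/(-23) = -0.2174; later rows by forward substitution.
  T[0,:] = [+0.0000, -0.2174, +0.2609]
  T[1,:] = [+0.0000, +0.1812, -0.5507]
  T[2,:] = [+0.0000, -0.0384, +0.1637]
|roots of det(T-λI)|: 0.3180, 0.0268, 0.0000.
spectral radius ρ = 0.3180; 0.3180 < 1, so it converges for any x₀.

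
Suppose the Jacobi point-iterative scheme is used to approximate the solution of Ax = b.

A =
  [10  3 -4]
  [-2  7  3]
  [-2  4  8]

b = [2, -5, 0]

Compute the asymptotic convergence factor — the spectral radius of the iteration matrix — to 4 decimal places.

Diagonal D = diag(10, 7, 8); L, U strict lower/upper.
Jacobi: T = -D⁻¹(L+U), T[2,1] = -(4)/(8) = -0.5000; T[2,2] = 0.
  T[0,:] = [+0.0000, -0.3000, +0.4000]
  T[1,:] = [+0.2857, +0.0000, -0.4286]
  T[2,:] = [+0.2500, -0.5000, +0.0000]
|roots of det(T-λI)|: 0.5255, 0.4092, 0.1162.
spectral radius ρ = 0.5255; 0.5255 < 1, so it converges for any x₀.

0.5255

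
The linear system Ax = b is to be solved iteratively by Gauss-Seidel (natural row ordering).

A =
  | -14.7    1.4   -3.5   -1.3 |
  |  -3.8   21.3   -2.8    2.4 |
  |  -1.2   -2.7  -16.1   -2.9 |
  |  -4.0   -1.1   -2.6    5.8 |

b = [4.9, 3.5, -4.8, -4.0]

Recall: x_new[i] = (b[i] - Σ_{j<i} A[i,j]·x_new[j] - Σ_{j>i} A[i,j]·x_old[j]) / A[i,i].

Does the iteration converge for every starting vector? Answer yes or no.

yes

A = D + L + U where D = diag(-14.7, 21.3, -16.1, 5.8).
Gauss-Seidel: T = -(D+L)⁻¹U, row 0 first, T[0,1] = -(1.4)/(-14.7) = +0.0952; later rows by forward substitution.
  T[0,:] = [+0.0000 +0.0952 -0.2381 -0.0884]
  T[1,:] = [+0.0000 +0.0170 +0.0890 -0.1285]
  T[2,:] = [+0.0000 -0.0099 +0.0028 -0.1520]
  T[3,:] = [+0.0000 +0.0644 -0.1461 -0.1535]
|λ(T)| sorted: 0.2318, 0.0819, 0.0819, 0.0000.
ρ(T) = max|λ| = 0.2318; 0.2318 < 1: convergent.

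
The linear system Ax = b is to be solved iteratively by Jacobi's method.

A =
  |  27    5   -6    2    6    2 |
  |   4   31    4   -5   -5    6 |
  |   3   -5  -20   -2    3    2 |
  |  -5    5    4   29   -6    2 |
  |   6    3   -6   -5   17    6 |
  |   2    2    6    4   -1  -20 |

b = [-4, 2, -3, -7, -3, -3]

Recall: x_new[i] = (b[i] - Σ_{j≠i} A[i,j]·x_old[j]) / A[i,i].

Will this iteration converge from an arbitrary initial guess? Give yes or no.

yes

Split A = D + L + U, D = diag(27, 31, -20, 29, 17, -20).
T_J = -D⁻¹(L+U): T[3,5] = -(2)/(29) = -0.0690; T[3,3] = 0.
  T[0,:] = [+0.0000  -0.1852  +0.2222  -0.0741  -0.2222  -0.0741]
  T[1,:] = [-0.1290  +0.0000  -0.1290  +0.1613  +0.1613  -0.1935]
  T[2,:] = [+0.1500  -0.2500  +0.0000  -0.1000  +0.1500  +0.1000]
  T[3,:] = [+0.1724  -0.1724  -0.1379  +0.0000  +0.2069  -0.0690]
  T[4,:] = [-0.3529  -0.1765  +0.3529  +0.2941  +0.0000  -0.3529]
  T[5,:] = [+0.1000  +0.1000  +0.3000  +0.2000  -0.0500  +0.0000]
eigenvalue magnitudes: 0.6424, 0.3961, 0.2720, 0.2720, 0.2013, 0.0224.
spectral radius ρ = 0.6424; 0.6424 < 1: convergent.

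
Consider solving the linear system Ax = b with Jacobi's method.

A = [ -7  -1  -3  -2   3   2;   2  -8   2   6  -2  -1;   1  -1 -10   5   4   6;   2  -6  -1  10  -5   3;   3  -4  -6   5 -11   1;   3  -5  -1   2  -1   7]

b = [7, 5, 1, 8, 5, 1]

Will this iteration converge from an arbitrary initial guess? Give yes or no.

Split A = D + L + U, D = diag(-7, -8, -10, 10, -11, 7).
Jacobi T = -D⁻¹(L+U): T[4,2] = -(-6)/(-11) = -0.5455; T[4,4] = 0.
  T[0,:] = [+0.0000 -0.1429 -0.4286 -0.2857 +0.4286 +0.2857]
  T[1,:] = [+0.2500 +0.0000 +0.2500 +0.7500 -0.2500 -0.1250]
  T[2,:] = [+0.1000 -0.1000 +0.0000 +0.5000 +0.4000 +0.6000]
  T[3,:] = [-0.2000 +0.6000 +0.1000 +0.0000 +0.5000 -0.3000]
  T[4,:] = [+0.2727 -0.3636 -0.5455 +0.4545 +0.0000 +0.0909]
  T[5,:] = [-0.4286 +0.7143 +0.1429 -0.2857 +0.1429 +0.0000]
moduli |λ_i(T)| = 1.1817, 0.7135, 0.7135, 0.5937, 0.5937, 0.0433.
ρ = 1.1817; 1.1817 > 1 ⇒ diverges.

no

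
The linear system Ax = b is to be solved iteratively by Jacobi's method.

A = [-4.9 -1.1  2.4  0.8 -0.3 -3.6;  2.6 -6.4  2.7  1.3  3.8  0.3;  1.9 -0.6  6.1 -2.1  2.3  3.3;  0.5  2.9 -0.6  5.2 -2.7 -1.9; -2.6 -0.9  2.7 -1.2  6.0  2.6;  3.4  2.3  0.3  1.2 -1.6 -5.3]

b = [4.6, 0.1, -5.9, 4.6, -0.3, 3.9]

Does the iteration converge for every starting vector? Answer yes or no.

no

Let D = diag(-4.9, -6.4, 6.1, 5.2, 6, -5.3); L, U the strict triangles.
Jacobi: T = -D⁻¹(L+U), T[2,4] = -(2.3)/(6.1) = -0.3770; T[2,2] = 0.
  T[0,:] = [+0.0000, -0.2245, +0.4898, +0.1633, -0.0612, -0.7347]
  T[1,:] = [+0.4062, +0.0000, +0.4219, +0.2031, +0.5938, +0.0469]
  T[2,:] = [-0.3115, +0.0984, +0.0000, +0.3443, -0.3770, -0.5410]
  T[3,:] = [-0.0962, -0.5577, +0.1154, +0.0000, +0.5192, +0.3654]
  T[4,:] = [+0.4333, +0.1500, -0.4500, +0.2000, +0.0000, -0.4333]
  T[5,:] = [+0.6415, +0.4340, +0.0566, +0.2264, -0.3019, +0.0000]
|λ(T)| sorted: 1.1351, 0.9522, 0.9522, 0.4224, 0.4224, 0.3323.
spectral radius ρ = 1.1351; 1.1351 > 1 ⇒ diverges.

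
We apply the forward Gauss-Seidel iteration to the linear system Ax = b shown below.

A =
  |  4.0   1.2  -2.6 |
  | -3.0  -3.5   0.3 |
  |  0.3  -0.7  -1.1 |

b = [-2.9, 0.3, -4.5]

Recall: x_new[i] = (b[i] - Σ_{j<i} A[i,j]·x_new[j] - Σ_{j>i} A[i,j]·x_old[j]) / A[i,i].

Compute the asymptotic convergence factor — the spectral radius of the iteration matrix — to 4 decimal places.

0.7247

Split A = D + L + U, D = diag(4, -3.5, -1.1).
Gauss-Seidel: T = -(D+L)⁻¹U, row 0 first, T[0,1] = -(1.2)/(4) = -0.3000; later rows by forward substitution.
  T[0,:] = [+0.0000 -0.3000 +0.6500]
  T[1,:] = [+0.0000 +0.2571 -0.4714]
  T[2,:] = [+0.0000 -0.2455 +0.4773]
|eigenvalues of T|: 0.7247, 0.0097, 0.0000.
ρ(T) = max|λ| = 0.7247; 0.7247 < 1: convergent.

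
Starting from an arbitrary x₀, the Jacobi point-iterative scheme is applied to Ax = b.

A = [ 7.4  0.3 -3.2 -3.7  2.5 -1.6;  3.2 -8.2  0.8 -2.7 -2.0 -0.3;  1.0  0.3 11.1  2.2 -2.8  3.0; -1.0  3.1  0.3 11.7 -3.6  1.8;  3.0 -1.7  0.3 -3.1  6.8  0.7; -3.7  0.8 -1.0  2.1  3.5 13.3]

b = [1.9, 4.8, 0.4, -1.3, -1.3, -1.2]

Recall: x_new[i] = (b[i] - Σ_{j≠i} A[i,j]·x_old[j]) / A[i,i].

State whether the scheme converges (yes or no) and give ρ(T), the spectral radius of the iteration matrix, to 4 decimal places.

Write A = D+L+U with D = diag(7.4, -8.2, 11.1, 11.7, 6.8, 13.3).
Jacobi T = -D⁻¹(L+U): T[2,3] = -(2.2)/(11.1) = -0.1982; T[2,2] = 0.
  T[0,:] = [+0.0000, -0.0405, +0.4324, +0.5000, -0.3378, +0.2162]
  T[1,:] = [+0.3902, +0.0000, +0.0976, -0.3293, -0.2439, -0.0366]
  T[2,:] = [-0.0901, -0.0270, +0.0000, -0.1982, +0.2523, -0.2703]
  T[3,:] = [+0.0855, -0.2650, -0.0256, +0.0000, +0.3077, -0.1538]
  T[4,:] = [-0.4412, +0.2500, -0.0441, +0.4559, +0.0000, -0.1029]
  T[5,:] = [+0.2782, -0.0602, +0.0752, -0.1579, -0.2632, +0.0000]
|roots of det(T-λI)|: 0.8259, 0.4402, 0.4402, 0.2982, 0.1639, 0.0938.
ρ = 0.8259; 0.8259 < 1: convergent.

yes, ρ = 0.8259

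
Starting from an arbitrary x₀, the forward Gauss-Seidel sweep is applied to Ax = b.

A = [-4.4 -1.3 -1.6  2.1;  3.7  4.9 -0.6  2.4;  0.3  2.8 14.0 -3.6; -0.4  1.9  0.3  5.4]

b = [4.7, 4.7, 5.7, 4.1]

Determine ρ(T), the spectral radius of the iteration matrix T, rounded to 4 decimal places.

Write A = D+L+U with D = diag(-4.4, 4.9, 14, 5.4).
Gauss-Seidel: T = -(D+L)⁻¹U, row 0 first, T[0,3] = -(2.1)/(-4.4) = +0.4773; later rows by forward substitution.
  T[0,:] = [+0.0000  -0.2955  -0.3636  +0.4773]
  T[1,:] = [+0.0000  +0.2231  +0.3970  -0.8502]
  T[2,:] = [+0.0000  -0.0383  -0.0716  +0.4170]
  T[3,:] = [+0.0000  -0.0983  -0.1627  +0.3113]
|roots of det(T-λI)|: 0.3765, 0.1039, 0.0176, 0.0000.
ρ(T) = max|λ| = 0.3765; 0.3765 < 1: convergent.

0.3765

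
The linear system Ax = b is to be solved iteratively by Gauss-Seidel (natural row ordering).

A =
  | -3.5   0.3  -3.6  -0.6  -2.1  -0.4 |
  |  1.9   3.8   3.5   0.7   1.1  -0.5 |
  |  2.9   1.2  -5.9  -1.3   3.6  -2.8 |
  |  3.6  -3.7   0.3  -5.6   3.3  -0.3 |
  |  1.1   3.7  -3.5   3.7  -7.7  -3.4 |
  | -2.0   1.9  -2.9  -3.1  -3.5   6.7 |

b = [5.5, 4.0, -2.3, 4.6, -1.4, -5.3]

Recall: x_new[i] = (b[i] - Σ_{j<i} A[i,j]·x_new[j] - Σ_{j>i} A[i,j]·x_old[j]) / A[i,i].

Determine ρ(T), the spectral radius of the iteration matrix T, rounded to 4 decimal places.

1.2363

Diagonal D = diag(-3.5, 3.8, -5.9, -5.6, -7.7, 6.7); L, U strict lower/upper.
GS T = -(D+L)⁻¹U: row 0 first, T[0,1] = -(0.3)/(-3.5) = +0.0857; later rows by forward substitution.
  T[0,:] = [+0.0000  +0.0857  -1.0286  -0.1714  -0.6000  -0.1143]
  T[1,:] = [+0.0000  -0.0429  -0.4068  -0.0985  +0.0105  +0.1887]
  T[2,:] = [+0.0000  +0.0334  -0.5883  -0.3246  +0.3174  -0.4924]
  T[3,:] = [+0.0000  +0.0852  -0.4240  -0.0625  +0.2136  -0.2781]
  T[4,:] = [+0.0000  +0.0174  -0.2787  +0.0457  -0.1223  -0.2770]
  T[5,:] = [+0.0000  +0.1007  -0.7881  -0.1688  -0.0097  -0.5741]
|eigenvalues of T|: 1.2363, 0.2617, 0.1951, 0.1910, 0.1121, 0.0000.
ρ = 1.2363; 1.2363 > 1, so it fails to converge.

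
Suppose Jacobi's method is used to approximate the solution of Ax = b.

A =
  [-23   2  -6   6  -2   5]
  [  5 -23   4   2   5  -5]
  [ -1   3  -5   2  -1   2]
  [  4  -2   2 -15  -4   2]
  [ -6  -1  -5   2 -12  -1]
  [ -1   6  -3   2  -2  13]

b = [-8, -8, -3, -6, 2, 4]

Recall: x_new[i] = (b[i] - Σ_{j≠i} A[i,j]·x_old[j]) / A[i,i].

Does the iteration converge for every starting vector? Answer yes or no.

Split A = D + L + U, D = diag(-23, -23, -5, -15, -12, 13).
Jacobi: T = -D⁻¹(L+U), T[5,1] = -(6)/(13) = -0.4615; T[5,5] = 0.
  T[0,:] = [+0.0000  +0.0870  -0.2609  +0.2609  -0.0870  +0.2174]
  T[1,:] = [+0.2174  +0.0000  +0.1739  +0.0870  +0.2174  -0.2174]
  T[2,:] = [-0.2000  +0.6000  +0.0000  +0.4000  -0.2000  +0.4000]
  T[3,:] = [+0.2667  -0.1333  +0.1333  +0.0000  -0.2667  +0.1333]
  T[4,:] = [-0.5000  -0.0833  -0.4167  +0.1667  +0.0000  -0.0833]
  T[5,:] = [+0.0769  -0.4615  +0.2308  -0.1538  +0.1538  +0.0000]
|eigenvalues of T|: 0.9488, 0.4276, 0.3490, 0.3490, 0.2982, 0.2982.
spectral radius ρ = 0.9488; 0.9488 < 1 ⇒ converges.

yes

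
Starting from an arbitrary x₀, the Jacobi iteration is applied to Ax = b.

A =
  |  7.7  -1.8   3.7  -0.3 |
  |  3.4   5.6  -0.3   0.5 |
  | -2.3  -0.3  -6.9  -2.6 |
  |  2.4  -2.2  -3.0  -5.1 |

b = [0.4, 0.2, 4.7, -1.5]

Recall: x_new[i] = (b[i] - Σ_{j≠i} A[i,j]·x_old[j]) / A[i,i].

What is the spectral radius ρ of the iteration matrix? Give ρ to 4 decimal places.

0.7287

Diagonal D = diag(7.7, 5.6, -6.9, -5.1); L, U strict lower/upper.
T_J = -D⁻¹(L+U): T[1,2] = -(-0.3)/(5.6) = +0.0536; T[1,1] = 0.
  T[0,:] = [+0.0000  +0.2338  -0.4805  +0.0390]
  T[1,:] = [-0.6071  +0.0000  +0.0536  -0.0893]
  T[2,:] = [-0.3333  -0.0435  +0.0000  -0.3768]
  T[3,:] = [+0.4706  -0.4314  -0.5882  +0.0000]
moduli |λ_i(T)| = 0.7287, 0.5859, 0.3910, 0.3910.
spectral radius ρ = 0.7287; 0.7287 < 1, so it converges for any x₀.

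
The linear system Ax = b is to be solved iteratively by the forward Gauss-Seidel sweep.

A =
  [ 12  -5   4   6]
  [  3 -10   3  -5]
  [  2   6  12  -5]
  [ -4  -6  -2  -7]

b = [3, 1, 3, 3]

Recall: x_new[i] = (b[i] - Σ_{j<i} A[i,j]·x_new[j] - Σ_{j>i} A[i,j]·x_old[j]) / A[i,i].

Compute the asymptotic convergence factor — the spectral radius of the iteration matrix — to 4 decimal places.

Diagonal D = diag(12, -10, 12, -7); L, U strict lower/upper.
GS T = -(D+L)⁻¹U: row 0 first, T[0,1] = -(-5)/(12) = +0.4167; later rows by forward substitution.
  T[0,:] = [+0.0000  +0.4167  -0.3333  -0.5000]
  T[1,:] = [+0.0000  +0.1250  +0.2000  -0.6500]
  T[2,:] = [+0.0000  -0.1319  -0.0444  +0.8250]
  T[3,:] = [+0.0000  -0.3075  +0.0317  +0.6071]
moduli |λ_i(T)| = 0.8326, 0.2749, 0.1300, 0.0000.
ρ = 0.8326; 0.8326 < 1: convergent.

0.8326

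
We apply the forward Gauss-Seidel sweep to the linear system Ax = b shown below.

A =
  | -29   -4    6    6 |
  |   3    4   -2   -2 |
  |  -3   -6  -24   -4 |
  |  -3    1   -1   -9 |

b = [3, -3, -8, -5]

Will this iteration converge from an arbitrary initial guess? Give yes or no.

yes

Diagonal D = diag(-29, 4, -24, -9); L, U strict lower/upper.
T_GS = -(D+L)⁻¹U: row 0 first, T[0,3] = -(6)/(-29) = +0.2069; later rows by forward substitution.
  T[0,:] = [+0.0000  -0.1379  +0.2069  +0.2069]
  T[1,:] = [+0.0000  +0.1034  +0.3448  +0.3448]
  T[2,:] = [+0.0000  -0.0086  -0.1121  -0.2787]
  T[3,:] = [+0.0000  +0.0584  -0.0182  +0.0003]
eigenvalue magnitudes: 0.2291, 0.1293, 0.1293, 0.0000.
ρ(T) = max|λ| = 0.2291; 0.2291 < 1, so it converges for any x₀.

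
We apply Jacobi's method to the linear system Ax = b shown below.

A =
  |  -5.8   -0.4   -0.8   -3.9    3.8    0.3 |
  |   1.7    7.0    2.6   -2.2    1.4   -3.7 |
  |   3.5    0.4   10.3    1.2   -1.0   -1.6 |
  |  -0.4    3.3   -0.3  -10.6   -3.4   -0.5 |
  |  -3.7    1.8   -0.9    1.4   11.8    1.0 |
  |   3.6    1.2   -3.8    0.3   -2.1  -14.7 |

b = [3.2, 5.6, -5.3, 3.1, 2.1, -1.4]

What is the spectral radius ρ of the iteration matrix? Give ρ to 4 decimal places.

0.7175

Diagonal D = diag(-5.8, 7, 10.3, -10.6, 11.8, -14.7); L, U strict lower/upper.
Jacobi: T = -D⁻¹(L+U), T[0,5] = -(0.3)/(-5.8) = +0.0517; T[0,0] = 0.
  T[0,:] = [+0.0000  -0.0690  -0.1379  -0.6724  +0.6552  +0.0517]
  T[1,:] = [-0.2429  +0.0000  -0.3714  +0.3143  -0.2000  +0.5286]
  T[2,:] = [-0.3398  -0.0388  +0.0000  -0.1165  +0.0971  +0.1553]
  T[3,:] = [-0.0377  +0.3113  -0.0283  +0.0000  -0.3208  -0.0472]
  T[4,:] = [+0.3136  -0.1525  +0.0763  -0.1186  +0.0000  -0.0847]
  T[5,:] = [+0.2449  +0.0816  -0.2585  +0.0204  -0.1429  +0.0000]
|roots of det(T-λI)|: 0.7175, 0.5687, 0.5687, 0.4385, 0.1217, 0.1217.
ρ(T) = max|λ| = 0.7175; 0.7175 < 1, so it converges for any x₀.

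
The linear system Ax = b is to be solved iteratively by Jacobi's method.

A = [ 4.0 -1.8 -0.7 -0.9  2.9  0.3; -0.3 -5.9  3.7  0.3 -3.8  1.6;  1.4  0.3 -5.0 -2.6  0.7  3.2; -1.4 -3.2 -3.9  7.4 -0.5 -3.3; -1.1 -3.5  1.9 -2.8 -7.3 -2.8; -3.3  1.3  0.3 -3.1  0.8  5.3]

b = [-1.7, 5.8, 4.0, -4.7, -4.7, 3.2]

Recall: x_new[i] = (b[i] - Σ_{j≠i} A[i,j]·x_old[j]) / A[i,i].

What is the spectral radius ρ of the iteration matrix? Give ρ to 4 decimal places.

1.2069

Let D = diag(4, -5.9, -5, 7.4, -7.3, 5.3); L, U the strict triangles.
T_J = -D⁻¹(L+U): T[5,1] = -(1.3)/(5.3) = -0.2453; T[5,5] = 0.
  T[0,:] = [+0.0000 +0.4500 +0.1750 +0.2250 -0.7250 -0.0750]
  T[1,:] = [-0.0508 +0.0000 +0.6271 +0.0508 -0.6441 +0.2712]
  T[2,:] = [+0.2800 +0.0600 +0.0000 -0.5200 +0.1400 +0.6400]
  T[3,:] = [+0.1892 +0.4324 +0.5270 +0.0000 +0.0676 +0.4459]
  T[4,:] = [-0.1507 -0.4795 +0.2603 -0.3836 +0.0000 -0.3836]
  T[5,:] = [+0.6226 -0.2453 -0.0566 +0.5849 -0.1509 +0.0000]
eigenvalue magnitudes: 1.2069, 0.9106, 0.7340, 0.7340, 0.4400, 0.4400.
spectral radius ρ = 1.2069; 1.2069 > 1 ⇒ diverges.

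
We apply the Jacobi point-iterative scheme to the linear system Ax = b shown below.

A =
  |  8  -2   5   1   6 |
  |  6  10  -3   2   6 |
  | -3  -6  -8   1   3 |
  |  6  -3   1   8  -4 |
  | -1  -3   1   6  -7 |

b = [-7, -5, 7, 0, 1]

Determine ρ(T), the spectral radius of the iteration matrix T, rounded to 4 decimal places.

1.1758

Let D = diag(8, 10, -8, 8, -7); L, U the strict triangles.
Jacobi: T = -D⁻¹(L+U), T[3,4] = -(-4)/(8) = +0.5000; T[3,3] = 0.
  T[0,:] = [+0.0000, +0.2500, -0.6250, -0.1250, -0.7500]
  T[1,:] = [-0.6000, +0.0000, +0.3000, -0.2000, -0.6000]
  T[2,:] = [-0.3750, -0.7500, +0.0000, +0.1250, +0.3750]
  T[3,:] = [-0.7500, +0.3750, -0.1250, +0.0000, +0.5000]
  T[4,:] = [-0.1429, -0.4286, +0.1429, +0.8571, +0.0000]
moduli |λ_i(T)| = 1.1758, 0.8290, 0.8290, 0.8104, 0.8104.
spectral radius ρ = 1.1758; 1.1758 > 1: divergent.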